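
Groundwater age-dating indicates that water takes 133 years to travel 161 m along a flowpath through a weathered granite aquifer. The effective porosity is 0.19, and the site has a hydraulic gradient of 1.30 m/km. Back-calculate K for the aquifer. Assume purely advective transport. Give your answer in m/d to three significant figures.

0.485 m/d

t = 133 years = 48550 d
v = L / t = 161 / 48550 = 0.003317 m/d
K = v · n / i = 0.003317 × 0.19 / 0.0013 = 0.485 m/d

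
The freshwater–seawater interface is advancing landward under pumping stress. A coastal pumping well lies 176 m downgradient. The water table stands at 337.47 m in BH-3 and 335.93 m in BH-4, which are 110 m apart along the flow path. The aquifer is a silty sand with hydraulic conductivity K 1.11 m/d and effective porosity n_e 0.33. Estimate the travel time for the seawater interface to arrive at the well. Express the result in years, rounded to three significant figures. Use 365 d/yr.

Hydraulic gradient i = (337.47 − 335.93) / 110 = 1.54 / 110 = 0.01400
Darcy flux q = K·i = 1.11 × 0.01400 = 0.01554 m/d
v_s = q/n_e = 0.01554/0.33 = 0.04709 m/d
t = L / v = 176 / 0.04709 = 3737 d
   = 3737 / 365 = 10.2 yr

10.2 years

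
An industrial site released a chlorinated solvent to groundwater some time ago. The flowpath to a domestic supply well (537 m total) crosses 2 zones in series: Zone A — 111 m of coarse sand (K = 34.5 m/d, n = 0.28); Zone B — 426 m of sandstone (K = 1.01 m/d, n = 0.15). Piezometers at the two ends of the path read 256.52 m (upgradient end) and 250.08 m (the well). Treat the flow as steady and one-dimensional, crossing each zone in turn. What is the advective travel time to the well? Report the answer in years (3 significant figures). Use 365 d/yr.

17.2 years

Total head drop ΔH = 256.52 − 250.08 = 6.44 m
Steady 1-D flow in series ⇒ the Darcy flux q is identical in every zone and the zone head losses add (resistances L/K in series).
Σ(L/K) = 111/34.5 + 426/1.01 = 3.217 + 421.8 = 425.0 d
q = ΔH / Σ(L/K) = 6.44 / 425.0 = 0.01515 m/d (same in every zone)
Zone A: v = q/n = 0.01515/0.28 = 0.05412 m/d → t_A = 111/0.05412 = 2051 d
Zone B: v = q/n = 0.01515/0.15 = 0.1010 m/d → t_B = 426/0.1010 = 4217 d
Total t = 2051 + 4217 = 6268 d
   = 6268 / 365 = 17.2 yr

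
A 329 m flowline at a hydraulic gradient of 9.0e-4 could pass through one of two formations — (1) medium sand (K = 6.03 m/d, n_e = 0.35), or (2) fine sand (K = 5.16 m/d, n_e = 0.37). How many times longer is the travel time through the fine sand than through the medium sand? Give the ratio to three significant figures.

Unit 1 (medium sand): v = 6.03×9.0e-4/0.35 = 0.01551 m/d, t = 329/0.01551 = 21220 d
Unit 2 (fine sand): v = 5.16×9.0e-4/0.37 = 0.01255 m/d, t = 329/0.01255 = 26210 d
t(fine sand) / t(medium sand) = 26210/21220 = 1.24

1.24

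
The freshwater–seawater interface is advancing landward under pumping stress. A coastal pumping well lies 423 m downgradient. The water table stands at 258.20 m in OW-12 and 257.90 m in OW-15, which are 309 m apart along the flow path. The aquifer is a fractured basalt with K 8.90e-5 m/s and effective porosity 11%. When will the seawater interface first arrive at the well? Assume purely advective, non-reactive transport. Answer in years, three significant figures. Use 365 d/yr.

17.1 years

Hydraulic gradient i = (258.20 − 257.90) / 309 = 0.30 / 309 = 9.709e-4
K = 8.90e-5 m/s × 86400 s/d = 7.690 m/d
Specific discharge q = 7.690 × 9.709e-4 = 0.007466 m/d
v = Ki/n = 7.690·9.709e-4/0.11 = 0.06787 m/d
t = L / v = 423 / 0.06787 = 6233 d
   = 6233 / 365 = 17.1 yr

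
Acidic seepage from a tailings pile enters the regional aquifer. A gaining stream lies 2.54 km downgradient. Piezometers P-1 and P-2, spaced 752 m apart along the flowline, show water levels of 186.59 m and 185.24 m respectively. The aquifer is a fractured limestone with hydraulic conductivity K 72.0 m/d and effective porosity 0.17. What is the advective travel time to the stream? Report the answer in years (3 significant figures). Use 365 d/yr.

Hydraulic gradient i = (186.59 − 185.24) / 752 = 1.35 / 752 = 0.001795
Specific discharge q = 72.0 × 0.001795 = 0.1293 m/d
Average linear velocity = 0.1293 / 0.17 = 0.7603 m/d
L = 2.54 km = 2540 m
t = L / v = 2540 / 0.7603 = 3341 d
   = 3341 / 365 = 9.15 yr

9.15 years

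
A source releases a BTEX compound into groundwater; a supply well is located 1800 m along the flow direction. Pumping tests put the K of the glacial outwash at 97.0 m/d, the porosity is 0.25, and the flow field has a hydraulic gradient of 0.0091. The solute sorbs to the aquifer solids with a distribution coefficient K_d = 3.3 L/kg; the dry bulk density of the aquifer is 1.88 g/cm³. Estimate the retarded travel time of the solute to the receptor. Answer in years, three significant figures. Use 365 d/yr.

q = Ki = 97.0 × 0.0091 = 0.8827 m/d
Average linear velocity = 0.8827 / 0.25 = 3.531 m/d
Retardation R = 1 + ρ_b·K_d/n = 1 + 1.88×3.3/0.25 = 25.82
Contaminant velocity v_c = v/R = 3.531/25.82 = 0.1368 m/d
t = L/v_c = 1800/0.1368 = 13160 d
   = 13160/365 = 36.1 yr

36.1 years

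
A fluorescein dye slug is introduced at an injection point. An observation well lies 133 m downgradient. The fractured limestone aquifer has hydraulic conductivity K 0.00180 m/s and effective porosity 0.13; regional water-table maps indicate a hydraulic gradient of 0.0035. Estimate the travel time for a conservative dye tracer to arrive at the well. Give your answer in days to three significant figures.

K = 0.00180 m/s × 86400 s/d = 155.5 m/d
Specific discharge q = 155.5 × 0.0035 = 0.5443 m/d
v = Ki/n = 155.5·0.0035/0.13 = 4.187 m/d
t = L / v = 133 / 4.187 = 31.76 d

31.8 days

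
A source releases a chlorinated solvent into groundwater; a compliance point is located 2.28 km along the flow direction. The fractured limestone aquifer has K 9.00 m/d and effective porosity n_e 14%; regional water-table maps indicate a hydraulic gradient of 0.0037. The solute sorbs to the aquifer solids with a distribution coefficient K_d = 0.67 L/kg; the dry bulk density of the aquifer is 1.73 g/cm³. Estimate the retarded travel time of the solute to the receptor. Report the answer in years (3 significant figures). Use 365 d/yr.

244 years

Darcy flux q = K·i = 9.00 × 0.0037 = 0.03330 m/d
Seepage velocity v = q / n = 0.03330 / 0.14 = 0.2379 m/d
Retardation R = 1 + ρ_b·K_d/n = 1 + 1.73×0.67/0.14 = 9.279
Contaminant velocity v_c = v/R = 0.2379/9.279 = 0.02563 m/d
L = 2.28 km = 2280 m
t = L/v_c = 2280/0.02563 = 88950 d
   = 88950/365 = 244 yr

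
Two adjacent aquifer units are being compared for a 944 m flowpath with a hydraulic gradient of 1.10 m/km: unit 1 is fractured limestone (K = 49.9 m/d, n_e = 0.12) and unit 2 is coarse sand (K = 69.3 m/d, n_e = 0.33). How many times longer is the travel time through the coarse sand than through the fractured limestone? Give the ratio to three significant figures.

1.98

Unit 1 (fractured limestone): v = 49.9×0.0011/0.12 = 0.4574 m/d, t = 944/0.4574 = 2064 d
Unit 2 (coarse sand): v = 69.3×0.0011/0.33 = 0.2310 m/d, t = 944/0.2310 = 4087 d
t(coarse sand) / t(fractured limestone) = 4087/2064 = 1.98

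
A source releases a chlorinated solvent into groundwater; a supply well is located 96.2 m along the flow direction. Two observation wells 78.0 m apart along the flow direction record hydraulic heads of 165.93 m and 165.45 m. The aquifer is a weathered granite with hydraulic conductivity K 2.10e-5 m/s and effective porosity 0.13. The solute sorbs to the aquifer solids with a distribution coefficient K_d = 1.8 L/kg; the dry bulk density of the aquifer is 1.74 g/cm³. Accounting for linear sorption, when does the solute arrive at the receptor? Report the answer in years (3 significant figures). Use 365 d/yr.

Hydraulic gradient i = (165.93 − 165.45) / 78.0 = 0.48 / 78.0 = 0.006154
K = 2.10e-5 m/s × 86400 s/d = 1.814 m/d
Darcy flux q = K·i = 1.814 × 0.006154 = 0.01117 m/d
v_s = q/n_e = 0.01117/0.13 = 0.08589 m/d
Retardation R = 1 + ρ_b·K_d/n = 1 + 1.74×1.8/0.13 = 25.09
Contaminant velocity v_c = v/R = 0.08589/25.09 = 0.003423 m/d
t = L/v_c = 96.2/0.003423 = 28100 d
   = 28100/365 = 77.0 yr

77.0 years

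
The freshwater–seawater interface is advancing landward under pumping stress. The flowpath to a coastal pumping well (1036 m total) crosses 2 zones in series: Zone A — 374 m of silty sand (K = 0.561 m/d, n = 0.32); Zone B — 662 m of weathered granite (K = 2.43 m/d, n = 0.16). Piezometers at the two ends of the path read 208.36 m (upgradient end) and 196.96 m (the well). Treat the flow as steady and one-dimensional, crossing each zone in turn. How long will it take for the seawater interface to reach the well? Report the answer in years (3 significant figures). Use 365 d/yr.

Total head drop ΔH = 208.36 − 196.96 = 11.40 m
Steady 1-D flow in series ⇒ the Darcy flux q is identical in every zone and the zone head losses add (resistances L/K in series).
Σ(L/K) = 374/0.561 + 662/2.43 = 666.7 + 272.4 = 939.1 d
q = ΔH / Σ(L/K) = 11.40 / 939.1 = 0.01214 m/d (same in every zone)
Zone A: v = q/n = 0.01214/0.32 = 0.03794 m/d → t_A = 374/0.03794 = 9859 d
Zone B: v = q/n = 0.01214/0.16 = 0.07587 m/d → t_B = 662/0.07587 = 8725 d
Total t = 9859 + 8725 = 18580 d
   = 18580 / 365 = 50.9 yr

50.9 years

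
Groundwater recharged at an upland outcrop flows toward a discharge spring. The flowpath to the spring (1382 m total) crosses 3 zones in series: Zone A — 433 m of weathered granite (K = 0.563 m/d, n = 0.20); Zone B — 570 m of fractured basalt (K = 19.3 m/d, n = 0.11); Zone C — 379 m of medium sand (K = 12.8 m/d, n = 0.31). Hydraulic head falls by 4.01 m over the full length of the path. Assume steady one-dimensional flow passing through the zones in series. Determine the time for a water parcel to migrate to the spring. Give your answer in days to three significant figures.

Continuity: the same q passes through each zone, so ΔH = q·Σ(L_j/K_j) — the zones act as resistances in series.
Σ(L/K) = 433/0.563 + 570/19.3 + 379/12.8 = 769.1 + 29.53 + 29.61 = 828.2 d
q = ΔH / Σ(L/K) = 4.01 / 828.2 = 0.004842 m/d (same in every zone)
Zone A: v = q/n = 0.004842/0.20 = 0.02421 m/d → t_A = 433/0.02421 = 17890 d
Zone B: v = q/n = 0.004842/0.11 = 0.04401 m/d → t_B = 570/0.04401 = 12950 d
Zone C: v = q/n = 0.004842/0.31 = 0.01562 m/d → t_C = 379/0.01562 = 24270 d
Total t = 17890 + 12950 + 24270 = 55100 d

55100 days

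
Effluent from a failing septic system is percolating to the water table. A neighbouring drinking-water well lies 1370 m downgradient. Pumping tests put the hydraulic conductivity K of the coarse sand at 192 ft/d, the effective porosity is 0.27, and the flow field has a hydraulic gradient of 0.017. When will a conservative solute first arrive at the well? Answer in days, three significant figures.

372 days

K = 192 ft/d × 0.3048 = 58.52 m/d
Darcy flux q = K·i = 58.52 × 0.017 = 0.9949 m/d
Seepage velocity v = q / n = 0.9949 / 0.27 = 3.685 m/d
t = L / v = 1370 / 3.685 = 371.8 d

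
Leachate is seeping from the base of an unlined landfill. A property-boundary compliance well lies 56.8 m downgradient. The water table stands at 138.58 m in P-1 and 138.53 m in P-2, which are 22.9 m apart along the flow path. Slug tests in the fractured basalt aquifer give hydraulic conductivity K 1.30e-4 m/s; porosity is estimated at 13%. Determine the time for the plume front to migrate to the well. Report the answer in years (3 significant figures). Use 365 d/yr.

Hydraulic gradient i = (138.58 − 138.53) / 22.9 = 0.05 / 22.9 = 0.002183
K = 1.30e-4 m/s × 86400 s/d = 11.23 m/d
Darcy flux q = K·i = 11.23 × 0.002183 = 0.02452 m/d
Average linear velocity = 0.02452 / 0.13 = 0.1886 m/d
t = L / v = 56.8 / 0.1886 = 301.1 d
   = 301.1 / 365 = 0.825 yr

0.825 years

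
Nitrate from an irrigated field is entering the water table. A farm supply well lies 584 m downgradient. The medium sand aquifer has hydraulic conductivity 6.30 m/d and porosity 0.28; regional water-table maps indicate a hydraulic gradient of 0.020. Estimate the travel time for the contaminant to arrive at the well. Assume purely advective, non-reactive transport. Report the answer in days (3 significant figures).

1300 days

q = Ki = 6.30 × 0.020 = 0.1260 m/d
Average linear velocity = 0.1260 / 0.28 = 0.4500 m/d
t = L / v = 584 / 0.4500 = 1298 d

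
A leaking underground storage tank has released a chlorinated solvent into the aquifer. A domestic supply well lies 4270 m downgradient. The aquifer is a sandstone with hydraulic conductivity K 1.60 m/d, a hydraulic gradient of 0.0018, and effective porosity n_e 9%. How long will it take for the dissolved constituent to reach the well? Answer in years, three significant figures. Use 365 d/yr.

Darcy flux q = K·i = 1.60 × 0.0018 = 0.002880 m/d
Average linear velocity = 0.002880 / 0.09 = 0.03200 m/d
t = L / v = 4270 / 0.03200 = 133400 d
   = 133400 / 365 = 366 yr

366 years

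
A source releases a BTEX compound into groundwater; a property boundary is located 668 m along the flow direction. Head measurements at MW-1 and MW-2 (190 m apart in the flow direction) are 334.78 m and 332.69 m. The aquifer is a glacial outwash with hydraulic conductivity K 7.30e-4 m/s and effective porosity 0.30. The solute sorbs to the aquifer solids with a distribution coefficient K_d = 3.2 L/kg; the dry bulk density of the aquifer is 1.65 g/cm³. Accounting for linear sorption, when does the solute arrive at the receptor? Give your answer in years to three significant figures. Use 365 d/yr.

Hydraulic gradient i = (334.78 − 332.69) / 190 = 2.09 / 190 = 0.01100
K = 7.30e-4 m/s × 86400 s/d = 63.07 m/d
Darcy flux q = K·i = 63.07 × 0.01100 = 0.6938 m/d
Average linear velocity = 0.6938 / 0.30 = 2.313 m/d
Retardation R = 1 + ρ_b·K_d/n = 1 + 1.65×3.2/0.30 = 18.60
Contaminant velocity v_c = v/R = 2.313/18.60 = 0.1243 m/d
t = L/v_c = 668/0.1243 = 5373 d
   = 5373/365 = 14.7 yr

14.7 years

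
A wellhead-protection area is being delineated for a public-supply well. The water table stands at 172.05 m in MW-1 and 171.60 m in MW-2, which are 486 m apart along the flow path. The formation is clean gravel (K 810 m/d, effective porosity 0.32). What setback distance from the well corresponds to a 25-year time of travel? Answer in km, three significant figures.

21.4 km

Hydraulic gradient i = (172.05 − 171.60) / 486 = 0.45 / 486 = 9.259e-4
Specific discharge q = 810 × 9.259e-4 = 0.7500 m/d
v_s = q/n_e = 0.7500/0.32 = 2.344 m/d
T = 25 yr × 365 = 9125 d
L = v × T = 2.344 × 9125 = 21390 m
   = 21.4 km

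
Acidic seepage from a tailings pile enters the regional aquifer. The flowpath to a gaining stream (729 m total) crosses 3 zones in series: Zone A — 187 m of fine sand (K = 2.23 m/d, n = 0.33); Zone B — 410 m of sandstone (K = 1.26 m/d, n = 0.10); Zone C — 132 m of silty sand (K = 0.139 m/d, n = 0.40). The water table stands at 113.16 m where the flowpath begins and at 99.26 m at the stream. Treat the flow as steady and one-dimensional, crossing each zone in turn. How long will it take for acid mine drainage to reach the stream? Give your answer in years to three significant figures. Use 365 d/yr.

41.7 years

Total head drop ΔH = 113.16 − 99.26 = 13.90 m
Steady 1-D flow in series ⇒ the Darcy flux q is identical in every zone and the zone head losses add (resistances L/K in series).
Σ(L/K) = 187/2.23 + 410/1.26 + 132/0.139 = 83.86 + 325.4 + 949.6 = 1359 d
q = ΔH / Σ(L/K) = 13.90 / 1359 = 0.01023 m/d (same in every zone)
Zone A: v = q/n = 0.01023/0.33 = 0.03100 m/d → t_A = 187/0.03100 = 6033 d
Zone B: v = q/n = 0.01023/0.10 = 0.1023 m/d → t_B = 410/0.1023 = 4008 d
Zone C: v = q/n = 0.01023/0.40 = 0.02557 m/d → t_C = 132/0.02557 = 5162 d
Total t = 6033 + 4008 + 5162 = 15200 d
   = 15200 / 365 = 41.7 yr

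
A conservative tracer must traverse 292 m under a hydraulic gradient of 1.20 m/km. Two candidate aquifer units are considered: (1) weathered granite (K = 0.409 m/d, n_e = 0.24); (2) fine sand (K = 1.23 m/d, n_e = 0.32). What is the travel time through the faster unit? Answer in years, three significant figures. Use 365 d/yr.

173 years

Unit 1 (weathered granite): v = 0.409×0.0012/0.24 = 0.002045 m/d, t = 292/0.002045 = 142800 d
Unit 2 (fine sand): v = 1.23×0.0012/0.32 = 0.004612 m/d, t = 292/0.004612 = 63310 d
Faster: 63310 d / 365 = 173 yr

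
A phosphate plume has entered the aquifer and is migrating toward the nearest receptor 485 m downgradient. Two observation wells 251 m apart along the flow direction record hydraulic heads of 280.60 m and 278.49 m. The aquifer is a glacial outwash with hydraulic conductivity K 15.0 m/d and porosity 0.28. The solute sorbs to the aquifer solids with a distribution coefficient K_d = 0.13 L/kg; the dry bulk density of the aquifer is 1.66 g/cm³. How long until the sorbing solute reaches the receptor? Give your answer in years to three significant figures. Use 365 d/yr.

Hydraulic gradient i = (280.60 − 278.49) / 251 = 2.11 / 251 = 0.008406
Specific discharge q = 15.0 × 0.008406 = 0.1261 m/d
Seepage velocity v = q / n = 0.1261 / 0.28 = 0.4503 m/d
Retardation R = 1 + ρ_b·K_d/n = 1 + 1.66×0.13/0.28 = 1.771
Contaminant velocity v_c = v/R = 0.4503/1.771 = 0.2543 m/d
t = L/v_c = 485/0.2543 = 1907 d
   = 1907/365 = 5.22 yr

5.22 years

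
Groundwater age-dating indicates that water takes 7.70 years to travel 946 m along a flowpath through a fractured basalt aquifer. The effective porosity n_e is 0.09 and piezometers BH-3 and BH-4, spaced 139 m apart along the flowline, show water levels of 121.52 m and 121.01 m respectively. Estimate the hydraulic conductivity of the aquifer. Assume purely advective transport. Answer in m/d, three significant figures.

Hydraulic gradient i = (121.52 − 121.01) / 139 = 0.51 / 139 = 0.003669
t = 7.70 years = 2811 d
v = L / t = 946 / 2811 = 0.3366 m/d
K = v · n / i = 0.3366 × 0.09 / 0.003669 = 8.26 m/d

8.26 m/d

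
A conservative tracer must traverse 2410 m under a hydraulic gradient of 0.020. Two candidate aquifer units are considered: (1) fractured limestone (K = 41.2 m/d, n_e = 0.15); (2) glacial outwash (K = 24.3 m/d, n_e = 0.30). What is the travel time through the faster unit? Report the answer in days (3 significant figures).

Unit 1 (fractured limestone): v = 41.2×0.020/0.15 = 5.493 m/d, t = 2410/5.493 = 438.7 d
Unit 2 (glacial outwash): v = 24.3×0.020/0.30 = 1.620 m/d, t = 2410/1.620 = 1488 d
Faster unit: t = 439 d

439 days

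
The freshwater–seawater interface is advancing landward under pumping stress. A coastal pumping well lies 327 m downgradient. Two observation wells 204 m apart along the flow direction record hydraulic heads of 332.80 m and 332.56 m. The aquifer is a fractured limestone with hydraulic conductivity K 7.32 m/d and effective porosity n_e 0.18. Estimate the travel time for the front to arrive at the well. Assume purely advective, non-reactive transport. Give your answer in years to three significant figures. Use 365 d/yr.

Hydraulic gradient i = (332.80 − 332.56) / 204 = 0.24 / 204 = 0.001176
q = Ki = 7.32 × 0.001176 = 0.008612 m/d
v_s = q/n_e = 0.008612/0.18 = 0.04784 m/d
t = L / v = 327 / 0.04784 = 6835 d
   = 6835 / 365 = 18.7 yr

18.7 years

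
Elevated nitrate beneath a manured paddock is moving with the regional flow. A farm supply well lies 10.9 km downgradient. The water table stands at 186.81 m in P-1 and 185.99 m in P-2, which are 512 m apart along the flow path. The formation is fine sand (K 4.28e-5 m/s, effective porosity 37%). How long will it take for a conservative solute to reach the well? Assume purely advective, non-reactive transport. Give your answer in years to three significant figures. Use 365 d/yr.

Hydraulic gradient i = (186.81 − 185.99) / 512 = 0.82 / 512 = 0.001602
K = 4.28e-5 m/s × 86400 s/d = 3.698 m/d
q = Ki = 3.698 × 0.001602 = 0.005922 m/d
v = Ki/n = 3.698·0.001602/0.37 = 0.01601 m/d
L = 10.9 km = 10900 m
t = L / v = 10900 / 0.01601 = 681000 d
   = 681000 / 365 = 1870 yr

1870 years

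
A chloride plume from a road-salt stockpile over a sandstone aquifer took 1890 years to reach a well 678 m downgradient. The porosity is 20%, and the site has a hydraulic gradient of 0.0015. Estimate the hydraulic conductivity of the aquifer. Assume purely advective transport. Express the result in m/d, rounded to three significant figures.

0.131 m/d

t = 1890 years = 689900 d
v = L / t = 678 / 689900 = 9.828e-4 m/d
K = v · n / i = 9.828e-4 × 0.20 / 0.0015 = 0.131 m/d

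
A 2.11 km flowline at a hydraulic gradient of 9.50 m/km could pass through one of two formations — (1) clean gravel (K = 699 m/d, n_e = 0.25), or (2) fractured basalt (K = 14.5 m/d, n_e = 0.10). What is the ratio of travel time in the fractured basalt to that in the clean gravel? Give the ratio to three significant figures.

Unit 1 (clean gravel): v = 699×0.0095/0.25 = 26.56 m/d, t = 2110/26.56 = 79.44 d
Unit 2 (fractured basalt): v = 14.5×0.0095/0.10 = 1.377 m/d, t = 2110/1.377 = 1532 d
t(fractured basalt) / t(clean gravel) = 1532/79.44 = 19.3

19.3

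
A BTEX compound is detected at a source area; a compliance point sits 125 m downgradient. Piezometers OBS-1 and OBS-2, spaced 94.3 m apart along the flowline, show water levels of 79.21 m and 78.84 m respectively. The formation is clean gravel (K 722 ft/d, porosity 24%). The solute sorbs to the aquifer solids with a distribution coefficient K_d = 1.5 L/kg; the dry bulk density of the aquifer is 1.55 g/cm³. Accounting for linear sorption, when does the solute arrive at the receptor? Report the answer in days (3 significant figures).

Hydraulic gradient i = (79.21 − 78.84) / 94.3 = 0.37 / 94.3 = 0.003924
K = 722 ft/d × 0.3048 = 220.1 m/d
Specific discharge q = 220.1 × 0.003924 = 0.8635 m/d
v_s = q/n_e = 0.8635/0.24 = 3.598 m/d
Retardation R = 1 + ρ_b·K_d/n = 1 + 1.55×1.5/0.24 = 10.69
Contaminant velocity v_c = v/R = 3.598/10.69 = 0.3366 m/d
t = L/v_c = 125/0.3366 = 371.3 d

371 days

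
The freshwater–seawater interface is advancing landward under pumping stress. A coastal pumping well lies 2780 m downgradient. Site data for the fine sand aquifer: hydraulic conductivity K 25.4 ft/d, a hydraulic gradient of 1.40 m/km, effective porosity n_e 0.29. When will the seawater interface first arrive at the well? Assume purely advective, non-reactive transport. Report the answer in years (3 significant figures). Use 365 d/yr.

K = 25.4 ft/d × 0.3048 = 7.742 m/d
q = Ki = 7.742 × 0.0014 = 0.01084 m/d
v_s = q/n_e = 0.01084/0.29 = 0.03737 m/d
t = L / v = 2780 / 0.03737 = 74380 d
   = 74380 / 365 = 204 yr

204 years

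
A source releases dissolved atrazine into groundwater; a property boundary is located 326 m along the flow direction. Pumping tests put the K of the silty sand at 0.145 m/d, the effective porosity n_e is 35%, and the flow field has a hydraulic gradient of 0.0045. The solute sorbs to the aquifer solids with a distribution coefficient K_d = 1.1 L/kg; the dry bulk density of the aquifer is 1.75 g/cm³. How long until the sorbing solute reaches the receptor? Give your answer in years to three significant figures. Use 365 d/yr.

Specific discharge q = 0.145 × 0.0045 = 6.525e-4 m/d
v = Ki/n = 0.145·0.0045/0.35 = 0.001864 m/d
Retardation R = 1 + ρ_b·K_d/n = 1 + 1.75×1.1/0.35 = 6.500
Contaminant velocity v_c = v/R = 0.001864/6.500 = 2.868e-4 m/d
t = L/v_c = 326/2.868e-4 = 1.137e6 d
   = 1.137e6/365 = 3110 yr

3110 years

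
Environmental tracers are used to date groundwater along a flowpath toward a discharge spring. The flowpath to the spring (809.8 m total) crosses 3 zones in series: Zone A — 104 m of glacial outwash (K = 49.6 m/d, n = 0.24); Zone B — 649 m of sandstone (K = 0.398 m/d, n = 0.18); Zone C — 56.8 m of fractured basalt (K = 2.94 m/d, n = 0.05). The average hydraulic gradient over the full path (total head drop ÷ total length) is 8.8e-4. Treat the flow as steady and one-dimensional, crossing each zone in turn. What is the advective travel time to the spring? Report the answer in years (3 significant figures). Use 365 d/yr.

919 years

For zones in series the flux q is common to all zones; the equivalent conductivity is the harmonic (thickness-weighted) mean, K_eq = L_total / Σ(L_j/K_j).
Σ(L/K) = 104/49.6 + 649/0.398 + 56.8/2.94 = 2.097 + 1631 + 19.32 = 1652 d
K_eq = L_total / Σ(L/K) = 809.8 / 1652 = 0.4902 m/d
q = K_eq · i = 0.4902 × 8.8e-4 = 4.314e-4 m/d (same in every zone)
Zone A: v = q/n = 4.314e-4/0.24 = 0.001797 m/d → t_A = 104/0.001797 = 57860 d
Zone B: v = q/n = 4.314e-4/0.18 = 0.002396 m/d → t_B = 649/0.002396 = 270800 d
Zone C: v = q/n = 4.314e-4/0.05 = 0.008627 m/d → t_C = 56.8/0.008627 = 6584 d
Total t = 57860 + 270800 + 6584 = 335300 d
   = 335300 / 365 = 919 yr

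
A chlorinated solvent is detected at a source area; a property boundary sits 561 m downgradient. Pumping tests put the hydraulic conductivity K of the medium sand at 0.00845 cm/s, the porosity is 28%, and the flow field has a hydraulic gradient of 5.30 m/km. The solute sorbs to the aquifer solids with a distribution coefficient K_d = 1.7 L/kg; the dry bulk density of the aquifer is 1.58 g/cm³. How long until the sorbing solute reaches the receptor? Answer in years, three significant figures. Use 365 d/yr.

K = 0.00845 cm/s × 864 = 7.301 m/d
q = Ki = 7.301 × 0.0053 = 0.03869 m/d
Seepage velocity v = q / n = 0.03869 / 0.28 = 0.1382 m/d
Retardation R = 1 + ρ_b·K_d/n = 1 + 1.58×1.7/0.28 = 10.59
Contaminant velocity v_c = v/R = 0.1382/10.59 = 0.01305 m/d
t = L/v_c = 561/0.01305 = 43000 d
   = 43000/365 = 118 yr

118 years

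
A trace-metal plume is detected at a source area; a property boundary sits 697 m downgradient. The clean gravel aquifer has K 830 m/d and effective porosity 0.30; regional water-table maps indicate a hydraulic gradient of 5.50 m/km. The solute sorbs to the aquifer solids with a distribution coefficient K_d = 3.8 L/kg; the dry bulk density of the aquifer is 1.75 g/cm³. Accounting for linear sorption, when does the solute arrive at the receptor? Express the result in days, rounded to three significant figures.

1060 days

Darcy flux q = K·i = 830 × 0.0055 = 4.565 m/d
v = Ki/n = 830·0.0055/0.30 = 15.22 m/d
Retardation R = 1 + ρ_b·K_d/n = 1 + 1.75×3.8/0.30 = 23.17
Contaminant velocity v_c = v/R = 15.22/23.17 = 0.6568 m/d
t = L/v_c = 697/0.6568 = 1061 d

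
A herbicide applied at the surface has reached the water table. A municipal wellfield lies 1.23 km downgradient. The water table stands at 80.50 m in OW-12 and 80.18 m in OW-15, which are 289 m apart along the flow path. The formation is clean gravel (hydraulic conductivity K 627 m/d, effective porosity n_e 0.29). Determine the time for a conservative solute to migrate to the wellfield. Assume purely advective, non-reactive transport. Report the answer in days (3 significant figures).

Hydraulic gradient i = (80.50 − 80.18) / 289 = 0.32 / 289 = 0.001107
Darcy flux q = K·i = 627 × 0.001107 = 0.6943 m/d
v = Ki/n = 627·0.001107/0.29 = 2.394 m/d
L = 1.23 km = 1230 m
t = L / v = 1230 / 2.394 = 513.8 d

514 days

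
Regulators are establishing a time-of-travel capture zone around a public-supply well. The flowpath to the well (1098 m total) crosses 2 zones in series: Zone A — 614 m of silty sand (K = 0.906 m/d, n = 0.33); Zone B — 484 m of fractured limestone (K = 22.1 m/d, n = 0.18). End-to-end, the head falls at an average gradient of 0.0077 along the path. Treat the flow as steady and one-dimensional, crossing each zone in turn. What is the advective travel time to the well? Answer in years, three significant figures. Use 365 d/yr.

Steady 1-D flow in series ⇒ the Darcy flux q is identical in every zone and the zone head losses add (resistances L/K in series).
Σ(L/K) = 614/0.906 + 484/22.1 = 677.7 + 21.90 = 699.6 d
K_eq = L_total / Σ(L/K) = 1098 / 699.6 = 1.569 m/d
q = K_eq · i = 1.569 × 0.0077 = 0.01208 m/d (same in every zone)
Zone A: v = q/n = 0.01208/0.33 = 0.03662 m/d → t_A = 614/0.03662 = 16770 d
Zone B: v = q/n = 0.01208/0.18 = 0.06714 m/d → t_B = 484/0.06714 = 7209 d
Total t = 16770 + 7209 = 23980 d
   = 23980 / 365 = 65.7 yr

65.7 years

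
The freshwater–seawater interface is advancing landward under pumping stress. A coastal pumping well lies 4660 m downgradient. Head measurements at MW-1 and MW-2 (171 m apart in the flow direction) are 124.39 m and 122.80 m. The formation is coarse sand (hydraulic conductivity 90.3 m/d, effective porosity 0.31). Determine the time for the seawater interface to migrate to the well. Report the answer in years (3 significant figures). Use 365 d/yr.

4.71 years

Hydraulic gradient i = (124.39 − 122.80) / 171 = 1.59 / 171 = 0.009298
Darcy flux q = K·i = 90.3 × 0.009298 = 0.8396 m/d
v = Ki/n = 90.3·0.009298/0.31 = 2.708 m/d
t = L / v = 4660 / 2.708 = 1721 d
   = 1721 / 365 = 4.71 yr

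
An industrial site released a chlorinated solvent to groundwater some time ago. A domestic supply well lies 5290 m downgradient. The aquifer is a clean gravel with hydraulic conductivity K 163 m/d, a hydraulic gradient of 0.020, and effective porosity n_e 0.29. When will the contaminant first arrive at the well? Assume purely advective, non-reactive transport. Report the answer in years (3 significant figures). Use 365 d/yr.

1.29 years

Darcy flux q = K·i = 163 × 0.020 = 3.260 m/d
v_s = q/n_e = 3.260/0.29 = 11.24 m/d
t = L / v = 5290 / 11.24 = 470.6 d
   = 470.6 / 365 = 1.29 yr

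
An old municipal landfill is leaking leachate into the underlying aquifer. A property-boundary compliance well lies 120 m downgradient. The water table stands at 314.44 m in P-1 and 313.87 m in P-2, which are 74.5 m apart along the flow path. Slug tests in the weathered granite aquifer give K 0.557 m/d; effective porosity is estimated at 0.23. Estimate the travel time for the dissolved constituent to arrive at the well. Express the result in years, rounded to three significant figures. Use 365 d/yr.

17.7 years

Hydraulic gradient i = (314.44 − 313.87) / 74.5 = 0.57 / 74.5 = 0.007651
Darcy flux q = K·i = 0.557 × 0.007651 = 0.004262 m/d
Seepage velocity v = q / n = 0.004262 / 0.23 = 0.01853 m/d
t = L / v = 120 / 0.01853 = 6476 d
   = 6476 / 365 = 17.7 yr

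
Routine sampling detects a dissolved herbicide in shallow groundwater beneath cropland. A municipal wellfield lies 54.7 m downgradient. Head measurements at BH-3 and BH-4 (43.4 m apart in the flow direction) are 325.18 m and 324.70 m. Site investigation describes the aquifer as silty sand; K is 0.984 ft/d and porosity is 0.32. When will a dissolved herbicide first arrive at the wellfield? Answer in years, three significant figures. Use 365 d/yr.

14.5 years

Hydraulic gradient i = (325.18 − 324.70) / 43.4 = 0.48 / 43.4 = 0.01106
K = 0.984 ft/d × 0.3048 = 0.2999 m/d
Specific discharge q = 0.2999 × 0.01106 = 0.003317 m/d
v = Ki/n = 0.2999·0.01106/0.32 = 0.01037 m/d
t = L / v = 54.7 / 0.01037 = 5277 d
   = 5277 / 365 = 14.5 yr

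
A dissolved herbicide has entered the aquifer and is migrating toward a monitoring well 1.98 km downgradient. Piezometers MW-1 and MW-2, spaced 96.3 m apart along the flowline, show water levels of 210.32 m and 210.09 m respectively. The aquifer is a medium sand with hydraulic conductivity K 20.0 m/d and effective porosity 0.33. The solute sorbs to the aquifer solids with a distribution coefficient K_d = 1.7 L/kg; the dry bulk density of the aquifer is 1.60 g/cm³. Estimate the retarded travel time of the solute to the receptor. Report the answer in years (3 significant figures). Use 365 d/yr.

346 years

Hydraulic gradient i = (210.32 − 210.09) / 96.3 = 0.23 / 96.3 = 0.002388
Specific discharge q = 20.0 × 0.002388 = 0.04777 m/d
Seepage velocity v = q / n = 0.04777 / 0.33 = 0.1447 m/d
Retardation R = 1 + ρ_b·K_d/n = 1 + 1.60×1.7/0.33 = 9.242
Contaminant velocity v_c = v/R = 0.1447/9.242 = 0.01566 m/d
L = 1.98 km = 1980 m
t = L/v_c = 1980/0.01566 = 126400 d
   = 126400/365 = 346 yr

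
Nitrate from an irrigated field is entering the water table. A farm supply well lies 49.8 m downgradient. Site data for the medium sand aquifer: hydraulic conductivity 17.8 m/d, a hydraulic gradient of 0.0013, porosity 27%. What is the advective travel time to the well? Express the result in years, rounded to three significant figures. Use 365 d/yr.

1.59 years

Darcy flux q = K·i = 17.8 × 0.0013 = 0.02314 m/d
v_s = q/n_e = 0.02314/0.27 = 0.08570 m/d
t = L / v = 49.8 / 0.08570 = 581.1 d
   = 581.1 / 365 = 1.59 yr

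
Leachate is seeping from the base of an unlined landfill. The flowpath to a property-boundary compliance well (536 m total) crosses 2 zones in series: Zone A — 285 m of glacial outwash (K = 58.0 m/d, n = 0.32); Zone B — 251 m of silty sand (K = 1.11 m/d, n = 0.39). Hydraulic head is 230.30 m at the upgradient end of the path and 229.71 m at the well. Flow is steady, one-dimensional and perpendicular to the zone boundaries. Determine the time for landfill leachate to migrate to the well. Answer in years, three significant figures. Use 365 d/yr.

Total head drop ΔH = 230.30 − 229.71 = 0.59 m
Continuity: the same q passes through each zone, so ΔH = q·Σ(L_j/K_j) — the zones act as resistances in series.
Σ(L/K) = 285/58.0 + 251/1.11 = 4.914 + 226.1 = 231.0 d
q = ΔH / Σ(L/K) = 0.59 / 231.0 = 0.002554 m/d (same in every zone)
Zone A: v = q/n = 0.002554/0.32 = 0.007980 m/d → t_A = 285/0.007980 = 35710 d
Zone B: v = q/n = 0.002554/0.39 = 0.006548 m/d → t_B = 251/0.006548 = 38330 d
Total t = 35710 + 38330 = 74050 d
   = 74050 / 365 = 203 yr

203 years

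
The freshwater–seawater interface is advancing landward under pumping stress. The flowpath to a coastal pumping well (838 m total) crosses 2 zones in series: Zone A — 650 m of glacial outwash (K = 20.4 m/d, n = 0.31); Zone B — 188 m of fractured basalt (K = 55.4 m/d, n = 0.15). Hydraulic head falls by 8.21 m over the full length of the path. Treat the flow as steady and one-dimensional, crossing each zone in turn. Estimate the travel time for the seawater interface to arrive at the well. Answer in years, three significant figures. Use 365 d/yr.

2.70 years

Steady 1-D flow in series ⇒ the Darcy flux q is identical in every zone and the zone head losses add (resistances L/K in series).
Σ(L/K) = 650/20.4 + 188/55.4 = 31.86 + 3.394 = 35.26 d
q = ΔH / Σ(L/K) = 8.21 / 35.26 = 0.2329 m/d (same in every zone)
Zone A: v = q/n = 0.2329/0.31 = 0.7512 m/d → t_A = 650/0.7512 = 865.3 d
Zone B: v = q/n = 0.2329/0.15 = 1.552 m/d → t_B = 188/1.552 = 121.1 d
Total t = 865.3 + 121.1 = 986.4 d
   = 986.4 / 365 = 2.70 yr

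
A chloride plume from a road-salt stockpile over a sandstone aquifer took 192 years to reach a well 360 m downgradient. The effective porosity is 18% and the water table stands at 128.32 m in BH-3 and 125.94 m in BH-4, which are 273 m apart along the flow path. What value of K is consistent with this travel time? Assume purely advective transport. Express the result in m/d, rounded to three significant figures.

0.106 m/d

Hydraulic gradient i = (128.32 − 125.94) / 273 = 2.38 / 273 = 0.008718
t = 192 years = 70080 d
v = L / t = 360 / 70080 = 0.005137 m/d
K = v · n / i = 0.005137 × 0.18 / 0.008718 = 0.106 m/d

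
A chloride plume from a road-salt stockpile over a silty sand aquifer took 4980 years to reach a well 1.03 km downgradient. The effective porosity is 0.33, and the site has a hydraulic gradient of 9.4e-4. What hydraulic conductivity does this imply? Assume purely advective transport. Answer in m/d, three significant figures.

0.199 m/d

t = 4980 years = 1.818e6 d
L = 1.03 km = 1030 m
v = L / t = 1030 / 1.818e6 = 5.667e-4 m/d
K = v · n / i = 5.667e-4 × 0.33 / 9.4e-4 = 0.199 m/d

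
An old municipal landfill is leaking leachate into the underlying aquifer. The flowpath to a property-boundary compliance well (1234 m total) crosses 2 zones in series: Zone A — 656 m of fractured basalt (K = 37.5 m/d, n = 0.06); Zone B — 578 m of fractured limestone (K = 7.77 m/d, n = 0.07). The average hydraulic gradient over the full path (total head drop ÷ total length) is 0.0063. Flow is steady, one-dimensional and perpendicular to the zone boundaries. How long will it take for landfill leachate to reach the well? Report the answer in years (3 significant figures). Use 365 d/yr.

For zones in series the flux q is common to all zones; the equivalent conductivity is the harmonic (thickness-weighted) mean, K_eq = L_total / Σ(L_j/K_j).
Σ(L/K) = 656/37.5 + 578/7.77 = 17.49 + 74.39 = 91.88 d
K_eq = L_total / Σ(L/K) = 1234 / 91.88 = 13.43 m/d
q = K_eq · i = 13.43 × 0.0063 = 0.08461 m/d (same in every zone)
Zone A: v = q/n = 0.08461/0.06 = 1.410 m/d → t_A = 656/1.410 = 465.2 d
Zone B: v = q/n = 0.08461/0.07 = 1.209 m/d → t_B = 578/1.209 = 478.2 d
Total t = 465.2 + 478.2 = 943.4 d
   = 943.4 / 365 = 2.58 yr

2.58 years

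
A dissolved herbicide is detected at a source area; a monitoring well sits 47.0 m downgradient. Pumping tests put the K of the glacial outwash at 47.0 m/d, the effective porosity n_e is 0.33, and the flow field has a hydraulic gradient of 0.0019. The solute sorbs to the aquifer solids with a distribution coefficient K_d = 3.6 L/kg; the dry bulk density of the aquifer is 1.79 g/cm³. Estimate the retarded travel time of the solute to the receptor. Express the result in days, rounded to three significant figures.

3570 days

Specific discharge q = 47.0 × 0.0019 = 0.08930 m/d
v_s = q/n_e = 0.08930/0.33 = 0.2706 m/d
Retardation R = 1 + ρ_b·K_d/n = 1 + 1.79×3.6/0.33 = 20.53
Contaminant velocity v_c = v/R = 0.2706/20.53 = 0.01318 m/d
t = L/v_c = 47.0/0.01318 = 3565 d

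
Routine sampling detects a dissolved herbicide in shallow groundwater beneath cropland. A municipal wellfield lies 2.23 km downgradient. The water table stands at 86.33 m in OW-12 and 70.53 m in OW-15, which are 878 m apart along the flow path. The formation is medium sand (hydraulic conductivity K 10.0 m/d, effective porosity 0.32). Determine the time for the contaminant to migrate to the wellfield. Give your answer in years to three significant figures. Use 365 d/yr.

Hydraulic gradient i = (86.33 − 70.53) / 878 = 15.80 / 878 = 0.01800
q = Ki = 10.0 × 0.01800 = 0.1800 m/d
Seepage velocity v = q / n = 0.1800 / 0.32 = 0.5624 m/d
L = 2.23 km = 2230 m
t = L / v = 2230 / 0.5624 = 3965 d
   = 3965 / 365 = 10.9 yr

10.9 years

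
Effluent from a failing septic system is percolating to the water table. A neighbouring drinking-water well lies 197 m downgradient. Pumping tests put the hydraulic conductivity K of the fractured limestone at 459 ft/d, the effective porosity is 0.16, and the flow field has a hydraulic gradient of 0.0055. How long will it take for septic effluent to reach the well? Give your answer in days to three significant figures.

K = 459 ft/d × 0.3048 = 139.9 m/d
Specific discharge q = 139.9 × 0.0055 = 0.7695 m/d
v = Ki/n = 139.9·0.0055/0.16 = 4.809 m/d
t = L / v = 197 / 4.809 = 40.96 d

41.0 days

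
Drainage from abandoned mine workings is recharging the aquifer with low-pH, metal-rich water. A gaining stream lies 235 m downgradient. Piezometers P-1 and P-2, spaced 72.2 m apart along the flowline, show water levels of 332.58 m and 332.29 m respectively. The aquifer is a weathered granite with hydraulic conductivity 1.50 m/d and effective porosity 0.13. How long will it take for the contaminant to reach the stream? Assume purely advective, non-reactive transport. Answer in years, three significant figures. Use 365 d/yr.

Hydraulic gradient i = (332.58 − 332.29) / 72.2 = 0.29 / 72.2 = 0.004017
q = Ki = 1.50 × 0.004017 = 0.006025 m/d
Seepage velocity v = q / n = 0.006025 / 0.13 = 0.04635 m/d
t = L / v = 235 / 0.04635 = 5071 d
   = 5071 / 365 = 13.9 yr

13.9 years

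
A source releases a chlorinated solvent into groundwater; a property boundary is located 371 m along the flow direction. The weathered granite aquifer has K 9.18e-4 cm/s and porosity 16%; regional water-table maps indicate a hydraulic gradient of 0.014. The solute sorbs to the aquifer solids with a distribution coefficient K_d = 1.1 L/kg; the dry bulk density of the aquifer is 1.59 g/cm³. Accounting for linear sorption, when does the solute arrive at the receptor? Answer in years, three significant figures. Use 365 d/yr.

K = 9.18e-4 cm/s × 864 = 0.7932 m/d
Specific discharge q = 0.7932 × 0.014 = 0.01110 m/d
v = Ki/n = 0.7932·0.014/0.16 = 0.06940 m/d
Retardation R = 1 + ρ_b·K_d/n = 1 + 1.59×1.1/0.16 = 11.93
Contaminant velocity v_c = v/R = 0.06940/11.93 = 0.005817 m/d
t = L/v_c = 371/0.005817 = 63780 d
   = 63780/365 = 175 yr

175 years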